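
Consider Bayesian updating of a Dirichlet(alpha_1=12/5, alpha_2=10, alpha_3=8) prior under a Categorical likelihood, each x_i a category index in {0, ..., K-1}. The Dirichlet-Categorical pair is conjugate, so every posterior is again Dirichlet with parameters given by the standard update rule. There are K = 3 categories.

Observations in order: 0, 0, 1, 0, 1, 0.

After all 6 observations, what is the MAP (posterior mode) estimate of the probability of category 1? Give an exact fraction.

55/117

obs 1: x=0 → posterior Dirichlet(17/5, 10, 8)
obs 2: x=0 → posterior Dirichlet(22/5, 10, 8)
obs 3: x=1 → posterior Dirichlet(22/5, 11, 8)
obs 4: x=0 → posterior Dirichlet(27/5, 11, 8)
obs 5: x=1 → posterior Dirichlet(27/5, 12, 8)
obs 6: x=0 → posterior Dirichlet(32/5, 12, 8)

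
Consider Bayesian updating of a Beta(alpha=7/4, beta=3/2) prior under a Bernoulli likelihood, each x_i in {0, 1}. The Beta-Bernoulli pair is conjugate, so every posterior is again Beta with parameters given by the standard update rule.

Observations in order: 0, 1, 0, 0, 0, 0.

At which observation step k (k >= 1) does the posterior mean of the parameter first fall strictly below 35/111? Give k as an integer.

obs 1: x=0 → posterior Beta(7/4, 5/2)
obs 2: x=1 → posterior Beta(11/4, 5/2)
obs 3: x=0 → posterior Beta(11/4, 7/2)
obs 4: x=0 → posterior Beta(11/4, 9/2)
obs 5: x=0 → posterior Beta(11/4, 11/2)
obs 6: x=0 → posterior Beta(11/4, 13/2)

k = 6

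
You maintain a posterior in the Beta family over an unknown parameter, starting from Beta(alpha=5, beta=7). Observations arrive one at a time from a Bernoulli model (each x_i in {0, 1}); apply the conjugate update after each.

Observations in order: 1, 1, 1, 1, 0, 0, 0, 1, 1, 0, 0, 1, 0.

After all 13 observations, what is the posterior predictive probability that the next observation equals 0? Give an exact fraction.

obs 1: x=1 → posterior Beta(6, 7)
obs 2: x=1 → posterior Beta(7, 7)
obs 3: x=1 → posterior Beta(8, 7)
obs 4: x=1 → posterior Beta(9, 7)
obs 5: x=0 → posterior Beta(9, 8)
obs 6: x=0 → posterior Beta(9, 9)
obs 7: x=0 → posterior Beta(9, 10)
obs 8: x=1 → posterior Beta(10, 10)
obs 9: x=1 → posterior Beta(11, 10)
obs 10: x=0 → posterior Beta(11, 11)
obs 11: x=0 → posterior Beta(11, 12)
obs 12: x=1 → posterior Beta(12, 12)
obs 13: x=0 → posterior Beta(12, 13)

13/25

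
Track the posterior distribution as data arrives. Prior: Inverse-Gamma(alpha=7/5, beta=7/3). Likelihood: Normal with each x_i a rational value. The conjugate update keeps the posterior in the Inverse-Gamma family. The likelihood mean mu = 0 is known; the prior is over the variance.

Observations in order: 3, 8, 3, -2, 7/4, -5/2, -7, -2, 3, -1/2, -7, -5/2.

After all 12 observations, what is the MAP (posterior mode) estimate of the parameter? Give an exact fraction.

52195/4032

obs 1: x=3 → posterior Inverse-Gamma(19/10, 41/6)
obs 2: x=8 → posterior Inverse-Gamma(12/5, 233/6)
obs 3: x=3 → posterior Inverse-Gamma(29/10, 130/3)
obs 4: x=-2 → posterior Inverse-Gamma(17/5, 136/3)
obs 5: x=7/4 → posterior Inverse-Gamma(39/10, 4499/96)
obs 6: x=-5/2 → posterior Inverse-Gamma(22/5, 4799/96)
obs 7: x=-7 → posterior Inverse-Gamma(49/10, 7151/96)
obs 8: x=-2 → posterior Inverse-Gamma(27/5, 7343/96)
obs 9: x=3 → posterior Inverse-Gamma(59/10, 7775/96)
obs 10: x=-1/2 → posterior Inverse-Gamma(32/5, 7787/96)
obs 11: x=-7 → posterior Inverse-Gamma(69/10, 10139/96)
obs 12: x=-5/2 → posterior Inverse-Gamma(37/5, 10439/96)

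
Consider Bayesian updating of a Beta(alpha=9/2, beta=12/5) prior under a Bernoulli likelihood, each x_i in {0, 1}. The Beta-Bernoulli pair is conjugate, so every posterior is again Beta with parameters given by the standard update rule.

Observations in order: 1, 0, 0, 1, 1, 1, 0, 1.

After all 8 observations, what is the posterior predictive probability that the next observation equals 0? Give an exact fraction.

obs 1: x=1 → posterior Beta(11/2, 12/5)
obs 2: x=0 → posterior Beta(11/2, 17/5)
obs 3: x=0 → posterior Beta(11/2, 22/5)
obs 4: x=1 → posterior Beta(13/2, 22/5)
obs 5: x=1 → posterior Beta(15/2, 22/5)
obs 6: x=1 → posterior Beta(17/2, 22/5)
obs 7: x=0 → posterior Beta(17/2, 27/5)
obs 8: x=1 → posterior Beta(19/2, 27/5)

54/149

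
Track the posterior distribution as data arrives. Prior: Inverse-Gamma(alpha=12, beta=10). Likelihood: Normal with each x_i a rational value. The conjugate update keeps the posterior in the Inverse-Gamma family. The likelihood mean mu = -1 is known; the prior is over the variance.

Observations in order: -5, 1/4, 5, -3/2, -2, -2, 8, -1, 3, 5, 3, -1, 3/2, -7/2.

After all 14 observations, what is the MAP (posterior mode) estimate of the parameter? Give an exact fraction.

obs 1: x=-5 → posterior Inverse-Gamma(25/2, 18)
obs 2: x=1/4 → posterior Inverse-Gamma(13, 601/32)
obs 3: x=5 → posterior Inverse-Gamma(27/2, 1177/32)
obs 4: x=-3/2 → posterior Inverse-Gamma(14, 1181/32)
obs 5: x=-2 → posterior Inverse-Gamma(29/2, 1197/32)
obs 6: x=-2 → posterior Inverse-Gamma(15, 1213/32)
obs 7: x=8 → posterior Inverse-Gamma(31/2, 2509/32)
obs 8: x=-1 → posterior Inverse-Gamma(16, 2509/32)
obs 9: x=3 → posterior Inverse-Gamma(33/2, 2765/32)
obs 10: x=5 → posterior Inverse-Gamma(17, 3341/32)
obs 11: x=3 → posterior Inverse-Gamma(35/2, 3597/32)
obs 12: x=-1 → posterior Inverse-Gamma(18, 3597/32)
obs 13: x=3/2 → posterior Inverse-Gamma(37/2, 3697/32)
obs 14: x=-7/2 → posterior Inverse-Gamma(19, 3797/32)

3797/640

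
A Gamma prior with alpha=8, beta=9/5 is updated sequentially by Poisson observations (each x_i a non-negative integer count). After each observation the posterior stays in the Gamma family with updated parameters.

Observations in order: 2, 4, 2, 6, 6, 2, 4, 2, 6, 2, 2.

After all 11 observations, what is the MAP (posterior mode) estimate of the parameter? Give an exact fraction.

225/64

obs 1: x=2 → posterior Gamma(10, 14/5)
obs 2: x=4 → posterior Gamma(14, 19/5)
obs 3: x=2 → posterior Gamma(16, 24/5)
obs 4: x=6 → posterior Gamma(22, 29/5)
obs 5: x=6 → posterior Gamma(28, 34/5)
obs 6: x=2 → posterior Gamma(30, 39/5)
obs 7: x=4 → posterior Gamma(34, 44/5)
obs 8: x=2 → posterior Gamma(36, 49/5)
obs 9: x=6 → posterior Gamma(42, 54/5)
obs 10: x=2 → posterior Gamma(44, 59/5)
obs 11: x=2 → posterior Gamma(46, 64/5)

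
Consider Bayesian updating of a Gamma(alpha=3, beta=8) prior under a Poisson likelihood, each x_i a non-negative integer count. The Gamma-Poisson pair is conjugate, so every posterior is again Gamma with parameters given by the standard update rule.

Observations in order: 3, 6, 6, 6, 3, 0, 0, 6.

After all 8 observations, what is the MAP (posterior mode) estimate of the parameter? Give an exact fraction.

2

obs 1: x=3 → posterior Gamma(6, 9)
obs 2: x=6 → posterior Gamma(12, 10)
obs 3: x=6 → posterior Gamma(18, 11)
obs 4: x=6 → posterior Gamma(24, 12)
obs 5: x=3 → posterior Gamma(27, 13)
obs 6: x=0 → posterior Gamma(27, 14)
obs 7: x=0 → posterior Gamma(27, 15)
obs 8: x=6 → posterior Gamma(33, 16)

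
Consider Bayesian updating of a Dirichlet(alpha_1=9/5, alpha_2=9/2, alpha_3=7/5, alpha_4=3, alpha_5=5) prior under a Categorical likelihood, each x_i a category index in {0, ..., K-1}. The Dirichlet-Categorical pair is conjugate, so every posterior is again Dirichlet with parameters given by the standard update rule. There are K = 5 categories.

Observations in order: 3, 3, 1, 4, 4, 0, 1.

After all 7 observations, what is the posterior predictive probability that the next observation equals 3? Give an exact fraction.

obs 1: x=3 → posterior Dirichlet(9/5, 9/2, 7/5, 4, 5)
obs 2: x=3 → posterior Dirichlet(9/5, 9/2, 7/5, 5, 5)
obs 3: x=1 → posterior Dirichlet(9/5, 11/2, 7/5, 5, 5)
obs 4: x=4 → posterior Dirichlet(9/5, 11/2, 7/5, 5, 6)
obs 5: x=4 → posterior Dirichlet(9/5, 11/2, 7/5, 5, 7)
obs 6: x=0 → posterior Dirichlet(14/5, 11/2, 7/5, 5, 7)
obs 7: x=1 → posterior Dirichlet(14/5, 13/2, 7/5, 5, 7)

50/227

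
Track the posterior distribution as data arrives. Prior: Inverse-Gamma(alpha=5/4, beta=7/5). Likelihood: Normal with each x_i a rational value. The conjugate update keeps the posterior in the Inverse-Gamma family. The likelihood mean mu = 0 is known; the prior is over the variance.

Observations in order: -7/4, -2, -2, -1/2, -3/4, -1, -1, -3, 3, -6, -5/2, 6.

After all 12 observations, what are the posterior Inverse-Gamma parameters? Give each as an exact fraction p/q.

alpha=29/4, beta=4517/80

obs 1: x=-7/4 → posterior Inverse-Gamma(7/4, 469/160)
obs 2: x=-2 → posterior Inverse-Gamma(9/4, 789/160)
obs 3: x=-2 → posterior Inverse-Gamma(11/4, 1109/160)
obs 4: x=-1/2 → posterior Inverse-Gamma(13/4, 1129/160)
obs 5: x=-3/4 → posterior Inverse-Gamma(15/4, 587/80)
obs 6: x=-1 → posterior Inverse-Gamma(17/4, 627/80)
obs 7: x=-1 → posterior Inverse-Gamma(19/4, 667/80)
obs 8: x=-3 → posterior Inverse-Gamma(21/4, 1027/80)
obs 9: x=3 → posterior Inverse-Gamma(23/4, 1387/80)
obs 10: x=-6 → posterior Inverse-Gamma(25/4, 2827/80)
obs 11: x=-5/2 → posterior Inverse-Gamma(27/4, 3077/80)
obs 12: x=6 → posterior Inverse-Gamma(29/4, 4517/80)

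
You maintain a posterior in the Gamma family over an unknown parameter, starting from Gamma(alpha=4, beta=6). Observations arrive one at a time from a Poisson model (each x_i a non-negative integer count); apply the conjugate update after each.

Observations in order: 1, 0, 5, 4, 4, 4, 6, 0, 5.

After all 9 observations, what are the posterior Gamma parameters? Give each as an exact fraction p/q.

alpha=33, beta=15

obs 1: x=1 → posterior Gamma(5, 7)
obs 2: x=0 → posterior Gamma(5, 8)
obs 3: x=5 → posterior Gamma(10, 9)
obs 4: x=4 → posterior Gamma(14, 10)
obs 5: x=4 → posterior Gamma(18, 11)
obs 6: x=4 → posterior Gamma(22, 12)
obs 7: x=6 → posterior Gamma(28, 13)
obs 8: x=0 → posterior Gamma(28, 14)
obs 9: x=5 → posterior Gamma(33, 15)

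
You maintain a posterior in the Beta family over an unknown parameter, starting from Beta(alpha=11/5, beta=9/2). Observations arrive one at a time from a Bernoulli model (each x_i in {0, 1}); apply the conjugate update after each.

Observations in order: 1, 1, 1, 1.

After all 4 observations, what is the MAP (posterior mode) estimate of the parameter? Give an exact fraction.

obs 1: x=1 → posterior Beta(16/5, 9/2)
obs 2: x=1 → posterior Beta(21/5, 9/2)
obs 3: x=1 → posterior Beta(26/5, 9/2)
obs 4: x=1 → posterior Beta(31/5, 9/2)

52/87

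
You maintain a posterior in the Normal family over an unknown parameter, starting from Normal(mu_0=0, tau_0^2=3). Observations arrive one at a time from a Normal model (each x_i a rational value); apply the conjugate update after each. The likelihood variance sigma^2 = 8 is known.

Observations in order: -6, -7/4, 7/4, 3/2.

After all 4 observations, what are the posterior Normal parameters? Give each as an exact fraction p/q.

mu_0=-27/40, tau_0^2=6/5

obs 1: x=-6 → posterior Normal(-18/11, 24/11)
obs 2: x=-7/4 → posterior Normal(-93/56, 12/7)
obs 3: x=7/4 → posterior Normal(-18/17, 24/17)
obs 4: x=3/2 → posterior Normal(-27/40, 6/5)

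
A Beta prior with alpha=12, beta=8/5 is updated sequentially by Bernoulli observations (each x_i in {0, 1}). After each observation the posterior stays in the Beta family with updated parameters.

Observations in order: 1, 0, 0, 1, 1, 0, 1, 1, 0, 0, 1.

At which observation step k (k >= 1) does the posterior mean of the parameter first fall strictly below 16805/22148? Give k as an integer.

obs 1: x=1 → posterior Beta(13, 8/5)
obs 2: x=0 → posterior Beta(13, 13/5)
obs 3: x=0 → posterior Beta(13, 18/5)
obs 4: x=1 → posterior Beta(14, 18/5)
obs 5: x=1 → posterior Beta(15, 18/5)
obs 6: x=0 → posterior Beta(15, 23/5)
obs 7: x=1 → posterior Beta(16, 23/5)
obs 8: x=1 → posterior Beta(17, 23/5)
obs 9: x=0 → posterior Beta(17, 28/5)
obs 10: x=0 → posterior Beta(17, 33/5)
obs 11: x=1 → posterior Beta(18, 33/5)

k = 9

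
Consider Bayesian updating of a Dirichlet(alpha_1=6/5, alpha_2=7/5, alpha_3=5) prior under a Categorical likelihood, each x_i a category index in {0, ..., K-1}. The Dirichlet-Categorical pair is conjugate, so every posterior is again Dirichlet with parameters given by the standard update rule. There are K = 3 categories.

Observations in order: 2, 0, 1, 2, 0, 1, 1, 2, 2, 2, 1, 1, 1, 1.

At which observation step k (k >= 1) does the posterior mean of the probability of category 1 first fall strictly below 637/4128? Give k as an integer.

k = 2

obs 1: x=2 → posterior Dirichlet(6/5, 7/5, 6)
obs 2: x=0 → posterior Dirichlet(11/5, 7/5, 6)
obs 3: x=1 → posterior Dirichlet(11/5, 12/5, 6)
obs 4: x=2 → posterior Dirichlet(11/5, 12/5, 7)
obs 5: x=0 → posterior Dirichlet(16/5, 12/5, 7)
obs 6: x=1 → posterior Dirichlet(16/5, 17/5, 7)
obs 7: x=1 → posterior Dirichlet(16/5, 22/5, 7)
obs 8: x=2 → posterior Dirichlet(16/5, 22/5, 8)
obs 9: x=2 → posterior Dirichlet(16/5, 22/5, 9)
obs 10: x=2 → posterior Dirichlet(16/5, 22/5, 10)
obs 11: x=1 → posterior Dirichlet(16/5, 27/5, 10)
obs 12: x=1 → posterior Dirichlet(16/5, 32/5, 10)
obs 13: x=1 → posterior Dirichlet(16/5, 37/5, 10)
obs 14: x=1 → posterior Dirichlet(16/5, 42/5, 10)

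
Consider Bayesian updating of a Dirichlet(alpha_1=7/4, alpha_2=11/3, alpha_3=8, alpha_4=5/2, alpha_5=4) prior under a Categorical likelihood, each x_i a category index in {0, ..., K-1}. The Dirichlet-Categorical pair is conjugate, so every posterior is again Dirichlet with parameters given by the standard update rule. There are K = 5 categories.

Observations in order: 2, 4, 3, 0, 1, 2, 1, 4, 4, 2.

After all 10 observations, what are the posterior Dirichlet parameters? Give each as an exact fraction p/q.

alpha_1=11/4, alpha_2=17/3, alpha_3=11, alpha_4=7/2, alpha_5=7

obs 1: x=2 → posterior Dirichlet(7/4, 11/3, 9, 5/2, 4)
obs 2: x=4 → posterior Dirichlet(7/4, 11/3, 9, 5/2, 5)
obs 3: x=3 → posterior Dirichlet(7/4, 11/3, 9, 7/2, 5)
obs 4: x=0 → posterior Dirichlet(11/4, 11/3, 9, 7/2, 5)
obs 5: x=1 → posterior Dirichlet(11/4, 14/3, 9, 7/2, 5)
obs 6: x=2 → posterior Dirichlet(11/4, 14/3, 10, 7/2, 5)
obs 7: x=1 → posterior Dirichlet(11/4, 17/3, 10, 7/2, 5)
obs 8: x=4 → posterior Dirichlet(11/4, 17/3, 10, 7/2, 6)
obs 9: x=4 → posterior Dirichlet(11/4, 17/3, 10, 7/2, 7)
obs 10: x=2 → posterior Dirichlet(11/4, 17/3, 11, 7/2, 7)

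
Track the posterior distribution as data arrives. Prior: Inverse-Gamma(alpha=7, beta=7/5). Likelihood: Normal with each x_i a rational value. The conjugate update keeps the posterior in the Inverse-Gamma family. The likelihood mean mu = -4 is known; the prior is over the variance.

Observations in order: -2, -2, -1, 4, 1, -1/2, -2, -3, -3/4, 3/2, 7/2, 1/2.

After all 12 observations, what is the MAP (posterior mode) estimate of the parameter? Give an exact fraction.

19469/2240

obs 1: x=-2 → posterior Inverse-Gamma(15/2, 17/5)
obs 2: x=-2 → posterior Inverse-Gamma(8, 27/5)
obs 3: x=-1 → posterior Inverse-Gamma(17/2, 99/10)
obs 4: x=4 → posterior Inverse-Gamma(9, 419/10)
obs 5: x=1 → posterior Inverse-Gamma(19/2, 272/5)
obs 6: x=-1/2 → posterior Inverse-Gamma(10, 2421/40)
obs 7: x=-2 → posterior Inverse-Gamma(21/2, 2501/40)
obs 8: x=-3 → posterior Inverse-Gamma(11, 2521/40)
obs 9: x=-3/4 → posterior Inverse-Gamma(23/2, 10929/160)
obs 10: x=3/2 → posterior Inverse-Gamma(12, 13349/160)
obs 11: x=7/2 → posterior Inverse-Gamma(25/2, 17849/160)
obs 12: x=1/2 → posterior Inverse-Gamma(13, 19469/160)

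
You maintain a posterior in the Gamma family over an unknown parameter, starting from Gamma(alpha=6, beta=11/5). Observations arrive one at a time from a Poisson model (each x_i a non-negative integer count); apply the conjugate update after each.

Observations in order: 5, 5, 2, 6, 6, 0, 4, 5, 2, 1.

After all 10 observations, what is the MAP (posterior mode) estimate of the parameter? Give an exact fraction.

205/61

obs 1: x=5 → posterior Gamma(11, 16/5)
obs 2: x=5 → posterior Gamma(16, 21/5)
obs 3: x=2 → posterior Gamma(18, 26/5)
obs 4: x=6 → posterior Gamma(24, 31/5)
obs 5: x=6 → posterior Gamma(30, 36/5)
obs 6: x=0 → posterior Gamma(30, 41/5)
obs 7: x=4 → posterior Gamma(34, 46/5)
obs 8: x=5 → posterior Gamma(39, 51/5)
obs 9: x=2 → posterior Gamma(41, 56/5)
obs 10: x=1 → posterior Gamma(42, 61/5)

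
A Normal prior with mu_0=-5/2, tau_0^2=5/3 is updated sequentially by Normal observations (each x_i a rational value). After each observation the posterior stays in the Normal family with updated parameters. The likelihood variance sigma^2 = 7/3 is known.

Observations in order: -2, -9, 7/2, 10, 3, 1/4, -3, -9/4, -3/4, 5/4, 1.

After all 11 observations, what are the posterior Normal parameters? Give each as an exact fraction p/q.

obs 1: x=-2 → posterior Normal(-55/24, 35/36)
obs 2: x=-9 → posterior Normal(-145/34, 35/51)
obs 3: x=7/2 → posterior Normal(-5/2, 35/66)
obs 4: x=10 → posterior Normal(-5/27, 35/81)
obs 5: x=3 → posterior Normal(5/16, 35/96)
obs 6: x=1/4 → posterior Normal(45/148, 35/111)
obs 7: x=-3 → posterior Normal(-5/56, 5/18)
obs 8: x=-9/4 → posterior Normal(-15/47, 35/141)
obs 9: x=-3/4 → posterior Normal(-75/208, 35/156)
obs 10: x=5/4 → posterior Normal(-25/114, 35/171)
obs 11: x=1 → posterior Normal(-15/124, 35/186)

mu_0=-15/124, tau_0^2=35/186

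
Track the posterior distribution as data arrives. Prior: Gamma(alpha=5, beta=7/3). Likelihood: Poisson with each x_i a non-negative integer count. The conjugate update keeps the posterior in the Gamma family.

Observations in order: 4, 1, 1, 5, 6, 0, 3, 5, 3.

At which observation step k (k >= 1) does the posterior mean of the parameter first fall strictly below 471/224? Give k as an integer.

obs 1: x=4 → posterior Gamma(9, 10/3)
obs 2: x=1 → posterior Gamma(10, 13/3)
obs 3: x=1 → posterior Gamma(11, 16/3)
obs 4: x=5 → posterior Gamma(16, 19/3)
obs 5: x=6 → posterior Gamma(22, 22/3)
obs 6: x=0 → posterior Gamma(22, 25/3)
obs 7: x=3 → posterior Gamma(25, 28/3)
obs 8: x=5 → posterior Gamma(30, 31/3)
obs 9: x=3 → posterior Gamma(33, 34/3)

k = 3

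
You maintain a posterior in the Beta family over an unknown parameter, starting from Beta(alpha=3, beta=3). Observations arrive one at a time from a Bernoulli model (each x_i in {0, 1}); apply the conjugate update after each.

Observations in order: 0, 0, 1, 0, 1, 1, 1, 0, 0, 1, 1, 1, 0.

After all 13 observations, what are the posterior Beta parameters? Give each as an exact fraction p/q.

alpha=10, beta=9

obs 1: x=0 → posterior Beta(3, 4)
obs 2: x=0 → posterior Beta(3, 5)
obs 3: x=1 → posterior Beta(4, 5)
obs 4: x=0 → posterior Beta(4, 6)
obs 5: x=1 → posterior Beta(5, 6)
obs 6: x=1 → posterior Beta(6, 6)
obs 7: x=1 → posterior Beta(7, 6)
obs 8: x=0 → posterior Beta(7, 7)
obs 9: x=0 → posterior Beta(7, 8)
obs 10: x=1 → posterior Beta(8, 8)
obs 11: x=1 → posterior Beta(9, 8)
obs 12: x=1 → posterior Beta(10, 8)
obs 13: x=0 → posterior Beta(10, 9)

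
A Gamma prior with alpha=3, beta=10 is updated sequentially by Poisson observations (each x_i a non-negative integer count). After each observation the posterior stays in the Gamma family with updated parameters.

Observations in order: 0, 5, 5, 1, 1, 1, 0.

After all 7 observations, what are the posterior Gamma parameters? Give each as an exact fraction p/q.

alpha=16, beta=17

obs 1: x=0 → posterior Gamma(3, 11)
obs 2: x=5 → posterior Gamma(8, 12)
obs 3: x=5 → posterior Gamma(13, 13)
obs 4: x=1 → posterior Gamma(14, 14)
obs 5: x=1 → posterior Gamma(15, 15)
obs 6: x=1 → posterior Gamma(16, 16)
obs 7: x=0 → posterior Gamma(16, 17)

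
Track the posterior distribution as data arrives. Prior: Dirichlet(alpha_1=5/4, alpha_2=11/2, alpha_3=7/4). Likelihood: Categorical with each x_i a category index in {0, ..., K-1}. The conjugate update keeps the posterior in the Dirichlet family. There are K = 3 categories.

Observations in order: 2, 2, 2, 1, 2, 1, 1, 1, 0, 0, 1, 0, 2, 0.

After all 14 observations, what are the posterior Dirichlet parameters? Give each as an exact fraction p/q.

obs 1: x=2 → posterior Dirichlet(5/4, 11/2, 11/4)
obs 2: x=2 → posterior Dirichlet(5/4, 11/2, 15/4)
obs 3: x=2 → posterior Dirichlet(5/4, 11/2, 19/4)
obs 4: x=1 → posterior Dirichlet(5/4, 13/2, 19/4)
obs 5: x=2 → posterior Dirichlet(5/4, 13/2, 23/4)
obs 6: x=1 → posterior Dirichlet(5/4, 15/2, 23/4)
obs 7: x=1 → posterior Dirichlet(5/4, 17/2, 23/4)
obs 8: x=1 → posterior Dirichlet(5/4, 19/2, 23/4)
obs 9: x=0 → posterior Dirichlet(9/4, 19/2, 23/4)
obs 10: x=0 → posterior Dirichlet(13/4, 19/2, 23/4)
obs 11: x=1 → posterior Dirichlet(13/4, 21/2, 23/4)
obs 12: x=0 → posterior Dirichlet(17/4, 21/2, 23/4)
obs 13: x=2 → posterior Dirichlet(17/4, 21/2, 27/4)
obs 14: x=0 → posterior Dirichlet(21/4, 21/2, 27/4)

alpha_1=21/4, alpha_2=21/2, alpha_3=27/4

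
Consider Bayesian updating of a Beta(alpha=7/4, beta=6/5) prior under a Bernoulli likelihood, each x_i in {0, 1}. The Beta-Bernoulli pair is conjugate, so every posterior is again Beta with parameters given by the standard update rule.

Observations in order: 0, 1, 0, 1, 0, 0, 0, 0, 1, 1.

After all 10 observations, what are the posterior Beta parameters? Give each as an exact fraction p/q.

alpha=23/4, beta=36/5

obs 1: x=0 → posterior Beta(7/4, 11/5)
obs 2: x=1 → posterior Beta(11/4, 11/5)
obs 3: x=0 → posterior Beta(11/4, 16/5)
obs 4: x=1 → posterior Beta(15/4, 16/5)
obs 5: x=0 → posterior Beta(15/4, 21/5)
obs 6: x=0 → posterior Beta(15/4, 26/5)
obs 7: x=0 → posterior Beta(15/4, 31/5)
obs 8: x=0 → posterior Beta(15/4, 36/5)
obs 9: x=1 → posterior Beta(19/4, 36/5)
obs 10: x=1 → posterior Beta(23/4, 36/5)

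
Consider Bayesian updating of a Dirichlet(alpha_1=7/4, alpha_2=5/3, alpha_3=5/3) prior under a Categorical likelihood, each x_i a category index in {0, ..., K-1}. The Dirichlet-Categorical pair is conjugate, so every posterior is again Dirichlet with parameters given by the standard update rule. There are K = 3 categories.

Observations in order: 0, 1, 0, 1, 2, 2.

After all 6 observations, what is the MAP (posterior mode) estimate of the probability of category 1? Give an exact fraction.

obs 1: x=0 → posterior Dirichlet(11/4, 5/3, 5/3)
obs 2: x=1 → posterior Dirichlet(11/4, 8/3, 5/3)
obs 3: x=0 → posterior Dirichlet(15/4, 8/3, 5/3)
obs 4: x=1 → posterior Dirichlet(15/4, 11/3, 5/3)
obs 5: x=2 → posterior Dirichlet(15/4, 11/3, 8/3)
obs 6: x=2 → posterior Dirichlet(15/4, 11/3, 11/3)

32/97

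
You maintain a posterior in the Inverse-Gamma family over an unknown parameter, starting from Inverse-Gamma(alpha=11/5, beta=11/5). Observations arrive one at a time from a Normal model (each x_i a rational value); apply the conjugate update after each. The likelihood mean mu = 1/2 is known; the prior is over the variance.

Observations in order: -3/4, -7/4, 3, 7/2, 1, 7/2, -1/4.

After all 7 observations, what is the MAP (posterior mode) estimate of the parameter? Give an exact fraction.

obs 1: x=-3/4 → posterior Inverse-Gamma(27/10, 477/160)
obs 2: x=-7/4 → posterior Inverse-Gamma(16/5, 441/80)
obs 3: x=3 → posterior Inverse-Gamma(37/10, 691/80)
obs 4: x=7/2 → posterior Inverse-Gamma(21/5, 1051/80)
obs 5: x=1 → posterior Inverse-Gamma(47/10, 1061/80)
obs 6: x=7/2 → posterior Inverse-Gamma(26/5, 1421/80)
obs 7: x=-1/4 → posterior Inverse-Gamma(57/10, 2887/160)

2887/1072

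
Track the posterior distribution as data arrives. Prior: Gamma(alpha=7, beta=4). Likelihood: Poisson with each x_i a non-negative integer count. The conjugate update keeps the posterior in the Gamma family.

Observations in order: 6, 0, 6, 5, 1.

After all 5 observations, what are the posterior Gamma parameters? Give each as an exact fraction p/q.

obs 1: x=6 → posterior Gamma(13, 5)
obs 2: x=0 → posterior Gamma(13, 6)
obs 3: x=6 → posterior Gamma(19, 7)
obs 4: x=5 → posterior Gamma(24, 8)
obs 5: x=1 → posterior Gamma(25, 9)

alpha=25, beta=9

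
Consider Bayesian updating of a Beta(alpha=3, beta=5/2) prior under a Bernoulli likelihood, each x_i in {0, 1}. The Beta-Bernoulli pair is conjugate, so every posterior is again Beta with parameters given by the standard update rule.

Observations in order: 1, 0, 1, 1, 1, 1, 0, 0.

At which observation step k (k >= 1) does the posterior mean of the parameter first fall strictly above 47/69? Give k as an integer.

obs 1: x=1 → posterior Beta(4, 5/2)
obs 2: x=0 → posterior Beta(4, 7/2)
obs 3: x=1 → posterior Beta(5, 7/2)
obs 4: x=1 → posterior Beta(6, 7/2)
obs 5: x=1 → posterior Beta(7, 7/2)
obs 6: x=1 → posterior Beta(8, 7/2)
obs 7: x=0 → posterior Beta(8, 9/2)
obs 8: x=0 → posterior Beta(8, 11/2)

k = 6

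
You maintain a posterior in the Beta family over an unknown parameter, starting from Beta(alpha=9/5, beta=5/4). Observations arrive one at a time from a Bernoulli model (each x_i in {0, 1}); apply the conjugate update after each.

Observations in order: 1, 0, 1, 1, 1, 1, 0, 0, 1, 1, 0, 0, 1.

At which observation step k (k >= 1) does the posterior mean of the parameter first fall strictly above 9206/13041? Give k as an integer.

k = 5

obs 1: x=1 → posterior Beta(14/5, 5/4)
obs 2: x=0 → posterior Beta(14/5, 9/4)
obs 3: x=1 → posterior Beta(19/5, 9/4)
obs 4: x=1 → posterior Beta(24/5, 9/4)
obs 5: x=1 → posterior Beta(29/5, 9/4)
obs 6: x=1 → posterior Beta(34/5, 9/4)
obs 7: x=0 → posterior Beta(34/5, 13/4)
obs 8: x=0 → posterior Beta(34/5, 17/4)
obs 9: x=1 → posterior Beta(39/5, 17/4)
obs 10: x=1 → posterior Beta(44/5, 17/4)
obs 11: x=0 → posterior Beta(44/5, 21/4)
obs 12: x=0 → posterior Beta(44/5, 25/4)
obs 13: x=1 → posterior Beta(49/5, 25/4)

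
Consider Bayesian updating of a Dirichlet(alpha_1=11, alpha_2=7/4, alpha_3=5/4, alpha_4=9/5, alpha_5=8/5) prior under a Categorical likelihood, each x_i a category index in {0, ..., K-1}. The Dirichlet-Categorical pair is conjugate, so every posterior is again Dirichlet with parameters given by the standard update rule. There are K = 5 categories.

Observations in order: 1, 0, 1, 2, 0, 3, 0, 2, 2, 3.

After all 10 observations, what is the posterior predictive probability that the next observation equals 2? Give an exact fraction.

obs 1: x=1 → posterior Dirichlet(11, 11/4, 5/4, 9/5, 8/5)
obs 2: x=0 → posterior Dirichlet(12, 11/4, 5/4, 9/5, 8/5)
obs 3: x=1 → posterior Dirichlet(12, 15/4, 5/4, 9/5, 8/5)
obs 4: x=2 → posterior Dirichlet(12, 15/4, 9/4, 9/5, 8/5)
obs 5: x=0 → posterior Dirichlet(13, 15/4, 9/4, 9/5, 8/5)
obs 6: x=3 → posterior Dirichlet(13, 15/4, 9/4, 14/5, 8/5)
obs 7: x=0 → posterior Dirichlet(14, 15/4, 9/4, 14/5, 8/5)
obs 8: x=2 → posterior Dirichlet(14, 15/4, 13/4, 14/5, 8/5)
obs 9: x=2 → posterior Dirichlet(14, 15/4, 17/4, 14/5, 8/5)
obs 10: x=3 → posterior Dirichlet(14, 15/4, 17/4, 19/5, 8/5)

85/548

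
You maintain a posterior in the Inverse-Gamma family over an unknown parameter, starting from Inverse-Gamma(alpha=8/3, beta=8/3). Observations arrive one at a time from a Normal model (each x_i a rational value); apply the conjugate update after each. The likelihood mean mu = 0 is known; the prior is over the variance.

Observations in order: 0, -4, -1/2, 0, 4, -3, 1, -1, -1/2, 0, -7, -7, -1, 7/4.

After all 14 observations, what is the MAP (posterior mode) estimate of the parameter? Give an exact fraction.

obs 1: x=0 → posterior Inverse-Gamma(19/6, 8/3)
obs 2: x=-4 → posterior Inverse-Gamma(11/3, 32/3)
obs 3: x=-1/2 → posterior Inverse-Gamma(25/6, 259/24)
obs 4: x=0 → posterior Inverse-Gamma(14/3, 259/24)
obs 5: x=4 → posterior Inverse-Gamma(31/6, 451/24)
obs 6: x=-3 → posterior Inverse-Gamma(17/3, 559/24)
obs 7: x=1 → posterior Inverse-Gamma(37/6, 571/24)
obs 8: x=-1 → posterior Inverse-Gamma(20/3, 583/24)
obs 9: x=-1/2 → posterior Inverse-Gamma(43/6, 293/12)
obs 10: x=0 → posterior Inverse-Gamma(23/3, 293/12)
obs 11: x=-7 → posterior Inverse-Gamma(49/6, 587/12)
obs 12: x=-7 → posterior Inverse-Gamma(26/3, 881/12)
obs 13: x=-1 → posterior Inverse-Gamma(55/6, 887/12)
obs 14: x=7/4 → posterior Inverse-Gamma(29/3, 7243/96)

7243/1024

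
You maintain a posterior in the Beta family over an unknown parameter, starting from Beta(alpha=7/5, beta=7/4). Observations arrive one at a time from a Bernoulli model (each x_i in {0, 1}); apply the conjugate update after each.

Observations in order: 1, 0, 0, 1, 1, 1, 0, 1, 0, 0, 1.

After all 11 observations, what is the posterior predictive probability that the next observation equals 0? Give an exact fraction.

obs 1: x=1 → posterior Beta(12/5, 7/4)
obs 2: x=0 → posterior Beta(12/5, 11/4)
obs 3: x=0 → posterior Beta(12/5, 15/4)
obs 4: x=1 → posterior Beta(17/5, 15/4)
obs 5: x=1 → posterior Beta(22/5, 15/4)
obs 6: x=1 → posterior Beta(27/5, 15/4)
obs 7: x=0 → posterior Beta(27/5, 19/4)
obs 8: x=1 → posterior Beta(32/5, 19/4)
obs 9: x=0 → posterior Beta(32/5, 23/4)
obs 10: x=0 → posterior Beta(32/5, 27/4)
obs 11: x=1 → posterior Beta(37/5, 27/4)

135/283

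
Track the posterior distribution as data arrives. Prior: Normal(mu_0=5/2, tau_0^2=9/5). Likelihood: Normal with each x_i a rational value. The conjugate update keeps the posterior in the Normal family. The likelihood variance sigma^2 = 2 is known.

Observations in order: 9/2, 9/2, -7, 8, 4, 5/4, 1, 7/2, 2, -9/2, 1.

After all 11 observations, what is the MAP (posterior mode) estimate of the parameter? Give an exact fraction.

obs 1: x=9/2 → posterior Normal(131/38, 18/19)
obs 2: x=9/2 → posterior Normal(53/14, 9/14)
obs 3: x=-7 → posterior Normal(43/37, 18/37)
obs 4: x=8 → posterior Normal(5/2, 9/23)
obs 5: x=4 → posterior Normal(151/55, 18/55)
obs 6: x=5/4 → posterior Normal(649/256, 9/32)
obs 7: x=1 → posterior Normal(685/292, 18/73)
obs 8: x=7/2 → posterior Normal(811/328, 9/41)
obs 9: x=2 → posterior Normal(883/364, 18/91)
obs 10: x=-9/2 → posterior Normal(721/400, 9/50)
obs 11: x=1 → posterior Normal(757/436, 18/109)

757/436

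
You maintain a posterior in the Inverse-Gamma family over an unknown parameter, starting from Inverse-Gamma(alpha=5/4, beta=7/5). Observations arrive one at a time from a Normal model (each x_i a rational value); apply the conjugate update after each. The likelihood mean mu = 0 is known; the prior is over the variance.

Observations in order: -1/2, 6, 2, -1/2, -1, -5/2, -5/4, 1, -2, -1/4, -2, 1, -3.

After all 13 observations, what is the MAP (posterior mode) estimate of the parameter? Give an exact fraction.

2847/700

obs 1: x=-1/2 → posterior Inverse-Gamma(7/4, 61/40)
obs 2: x=6 → posterior Inverse-Gamma(9/4, 781/40)
obs 3: x=2 → posterior Inverse-Gamma(11/4, 861/40)
obs 4: x=-1/2 → posterior Inverse-Gamma(13/4, 433/20)
obs 5: x=-1 → posterior Inverse-Gamma(15/4, 443/20)
obs 6: x=-5/2 → posterior Inverse-Gamma(17/4, 1011/40)
obs 7: x=-5/4 → posterior Inverse-Gamma(19/4, 4169/160)
obs 8: x=1 → posterior Inverse-Gamma(21/4, 4249/160)
obs 9: x=-2 → posterior Inverse-Gamma(23/4, 4569/160)
obs 10: x=-1/4 → posterior Inverse-Gamma(25/4, 2287/80)
obs 11: x=-2 → posterior Inverse-Gamma(27/4, 2447/80)
obs 12: x=1 → posterior Inverse-Gamma(29/4, 2487/80)
obs 13: x=-3 → posterior Inverse-Gamma(31/4, 2847/80)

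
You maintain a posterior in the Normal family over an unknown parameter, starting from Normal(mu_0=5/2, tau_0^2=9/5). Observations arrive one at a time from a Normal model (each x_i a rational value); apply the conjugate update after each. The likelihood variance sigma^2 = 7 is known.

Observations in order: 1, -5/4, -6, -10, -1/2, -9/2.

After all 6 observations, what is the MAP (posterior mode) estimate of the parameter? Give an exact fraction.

obs 1: x=1 → posterior Normal(193/88, 63/44)
obs 2: x=-5/4 → posterior Normal(341/212, 63/53)
obs 3: x=-6 → posterior Normal(125/248, 63/62)
obs 4: x=-10 → posterior Normal(-235/284, 63/71)
obs 5: x=-1/2 → posterior Normal(-253/320, 63/80)
obs 6: x=-9/2 → posterior Normal(-415/356, 63/89)

-415/356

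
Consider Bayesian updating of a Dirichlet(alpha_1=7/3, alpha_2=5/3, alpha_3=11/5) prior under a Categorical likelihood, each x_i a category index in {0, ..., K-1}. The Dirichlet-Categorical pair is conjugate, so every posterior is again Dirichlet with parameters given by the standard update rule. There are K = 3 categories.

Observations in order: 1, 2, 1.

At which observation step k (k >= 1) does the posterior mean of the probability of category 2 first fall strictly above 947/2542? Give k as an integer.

k = 2

obs 1: x=1 → posterior Dirichlet(7/3, 8/3, 11/5)
obs 2: x=2 → posterior Dirichlet(7/3, 8/3, 16/5)
obs 3: x=1 → posterior Dirichlet(7/3, 11/3, 16/5)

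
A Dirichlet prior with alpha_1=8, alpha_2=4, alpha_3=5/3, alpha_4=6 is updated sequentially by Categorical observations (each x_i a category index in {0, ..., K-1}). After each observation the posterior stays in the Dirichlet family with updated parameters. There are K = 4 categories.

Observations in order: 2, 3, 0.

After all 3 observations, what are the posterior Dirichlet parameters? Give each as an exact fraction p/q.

obs 1: x=2 → posterior Dirichlet(8, 4, 8/3, 6)
obs 2: x=3 → posterior Dirichlet(8, 4, 8/3, 7)
obs 3: x=0 → posterior Dirichlet(9, 4, 8/3, 7)

alpha_1=9, alpha_2=4, alpha_3=8/3, alpha_4=7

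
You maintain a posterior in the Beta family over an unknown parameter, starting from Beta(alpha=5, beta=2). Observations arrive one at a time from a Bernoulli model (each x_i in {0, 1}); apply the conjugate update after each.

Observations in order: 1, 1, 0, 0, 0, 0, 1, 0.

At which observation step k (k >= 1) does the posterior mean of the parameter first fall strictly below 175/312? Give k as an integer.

k = 6

obs 1: x=1 → posterior Beta(6, 2)
obs 2: x=1 → posterior Beta(7, 2)
obs 3: x=0 → posterior Beta(7, 3)
obs 4: x=0 → posterior Beta(7, 4)
obs 5: x=0 → posterior Beta(7, 5)
obs 6: x=0 → posterior Beta(7, 6)
obs 7: x=1 → posterior Beta(8, 6)
obs 8: x=0 → posterior Beta(8, 7)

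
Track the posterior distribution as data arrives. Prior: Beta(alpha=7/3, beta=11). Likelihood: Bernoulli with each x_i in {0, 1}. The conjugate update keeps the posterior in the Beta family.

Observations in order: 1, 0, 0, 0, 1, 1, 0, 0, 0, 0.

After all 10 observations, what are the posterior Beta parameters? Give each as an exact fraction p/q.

obs 1: x=1 → posterior Beta(10/3, 11)
obs 2: x=0 → posterior Beta(10/3, 12)
obs 3: x=0 → posterior Beta(10/3, 13)
obs 4: x=0 → posterior Beta(10/3, 14)
obs 5: x=1 → posterior Beta(13/3, 14)
obs 6: x=1 → posterior Beta(16/3, 14)
obs 7: x=0 → posterior Beta(16/3, 15)
obs 8: x=0 → posterior Beta(16/3, 16)
obs 9: x=0 → posterior Beta(16/3, 17)
obs 10: x=0 → posterior Beta(16/3, 18)

alpha=16/3, beta=18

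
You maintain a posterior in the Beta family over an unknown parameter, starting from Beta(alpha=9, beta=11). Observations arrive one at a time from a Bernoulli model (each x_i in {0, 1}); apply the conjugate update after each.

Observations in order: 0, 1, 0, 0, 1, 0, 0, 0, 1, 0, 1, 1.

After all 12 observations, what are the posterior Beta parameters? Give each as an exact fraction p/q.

alpha=14, beta=18

obs 1: x=0 → posterior Beta(9, 12)
obs 2: x=1 → posterior Beta(10, 12)
obs 3: x=0 → posterior Beta(10, 13)
obs 4: x=0 → posterior Beta(10, 14)
obs 5: x=1 → posterior Beta(11, 14)
obs 6: x=0 → posterior Beta(11, 15)
obs 7: x=0 → posterior Beta(11, 16)
obs 8: x=0 → posterior Beta(11, 17)
obs 9: x=1 → posterior Beta(12, 17)
obs 10: x=0 → posterior Beta(12, 18)
obs 11: x=1 → posterior Beta(13, 18)
obs 12: x=1 → posterior Beta(14, 18)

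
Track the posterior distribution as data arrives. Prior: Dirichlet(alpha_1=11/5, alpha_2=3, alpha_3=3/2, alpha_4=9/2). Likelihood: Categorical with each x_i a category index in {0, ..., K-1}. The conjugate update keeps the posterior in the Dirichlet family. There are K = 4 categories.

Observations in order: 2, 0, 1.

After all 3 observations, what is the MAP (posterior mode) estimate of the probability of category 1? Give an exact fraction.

5/17

obs 1: x=2 → posterior Dirichlet(11/5, 3, 5/2, 9/2)
obs 2: x=0 → posterior Dirichlet(16/5, 3, 5/2, 9/2)
obs 3: x=1 → posterior Dirichlet(16/5, 4, 5/2, 9/2)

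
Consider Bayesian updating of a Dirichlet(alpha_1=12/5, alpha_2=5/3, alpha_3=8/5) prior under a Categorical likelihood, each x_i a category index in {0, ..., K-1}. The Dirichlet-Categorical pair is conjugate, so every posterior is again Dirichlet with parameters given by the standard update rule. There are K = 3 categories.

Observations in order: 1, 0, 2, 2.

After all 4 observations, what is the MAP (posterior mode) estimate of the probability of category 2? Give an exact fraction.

39/100

obs 1: x=1 → posterior Dirichlet(12/5, 8/3, 8/5)
obs 2: x=0 → posterior Dirichlet(17/5, 8/3, 8/5)
obs 3: x=2 → posterior Dirichlet(17/5, 8/3, 13/5)
obs 4: x=2 → posterior Dirichlet(17/5, 8/3, 18/5)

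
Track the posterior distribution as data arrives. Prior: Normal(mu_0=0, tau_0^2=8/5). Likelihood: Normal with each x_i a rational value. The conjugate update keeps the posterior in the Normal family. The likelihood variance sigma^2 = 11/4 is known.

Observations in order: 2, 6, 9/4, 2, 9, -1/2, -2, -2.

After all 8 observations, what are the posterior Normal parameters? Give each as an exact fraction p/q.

obs 1: x=2 → posterior Normal(64/87, 88/87)
obs 2: x=6 → posterior Normal(256/119, 88/119)
obs 3: x=9/4 → posterior Normal(328/151, 88/151)
obs 4: x=2 → posterior Normal(392/183, 88/183)
obs 5: x=9 → posterior Normal(136/43, 88/215)
obs 6: x=-1/2 → posterior Normal(664/247, 88/247)
obs 7: x=-2 → posterior Normal(200/93, 88/279)
obs 8: x=-2 → posterior Normal(536/311, 88/311)

mu_0=536/311, tau_0^2=88/311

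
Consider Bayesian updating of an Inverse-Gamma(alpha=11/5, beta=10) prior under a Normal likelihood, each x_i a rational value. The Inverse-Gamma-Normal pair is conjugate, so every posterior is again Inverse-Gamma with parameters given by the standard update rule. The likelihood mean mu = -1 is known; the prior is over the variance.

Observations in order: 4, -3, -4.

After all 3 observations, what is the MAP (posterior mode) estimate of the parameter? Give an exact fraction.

290/47

obs 1: x=4 → posterior Inverse-Gamma(27/10, 45/2)
obs 2: x=-3 → posterior Inverse-Gamma(16/5, 49/2)
obs 3: x=-4 → posterior Inverse-Gamma(37/10, 29)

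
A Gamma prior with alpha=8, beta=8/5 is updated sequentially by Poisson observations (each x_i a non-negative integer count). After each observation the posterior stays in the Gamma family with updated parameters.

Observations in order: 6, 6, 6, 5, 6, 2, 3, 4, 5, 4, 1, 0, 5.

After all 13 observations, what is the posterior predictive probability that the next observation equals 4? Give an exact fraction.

obs 1: x=6 → posterior Gamma(14, 13/5)
obs 2: x=6 → posterior Gamma(20, 18/5)
obs 3: x=6 → posterior Gamma(26, 23/5)
obs 4: x=5 → posterior Gamma(31, 28/5)
obs 5: x=6 → posterior Gamma(37, 33/5)
obs 6: x=2 → posterior Gamma(39, 38/5)
obs 7: x=3 → posterior Gamma(42, 43/5)
obs 8: x=4 → posterior Gamma(46, 48/5)
obs 9: x=5 → posterior Gamma(51, 53/5)
obs 10: x=4 → posterior Gamma(55, 58/5)
obs 11: x=1 → posterior Gamma(56, 63/5)
obs 12: x=0 → posterior Gamma(56, 68/5)
obs 13: x=5 → posterior Gamma(61, 73/5)

3805082291255383527682827770552204039360824714371491337150718500834629617990332007344991095369341070526654603432367438125/20179385522394932368308256379331631065575349434815583603213211607250421408065881777357288948536100127398823631699276988416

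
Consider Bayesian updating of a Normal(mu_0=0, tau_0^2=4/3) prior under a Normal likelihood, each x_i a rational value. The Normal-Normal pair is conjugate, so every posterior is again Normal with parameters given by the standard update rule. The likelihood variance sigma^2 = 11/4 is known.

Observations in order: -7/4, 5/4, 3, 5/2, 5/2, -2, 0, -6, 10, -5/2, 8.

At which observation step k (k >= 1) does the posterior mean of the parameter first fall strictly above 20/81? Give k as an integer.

obs 1: x=-7/4 → posterior Normal(-4/7, 44/49)
obs 2: x=5/4 → posterior Normal(-8/65, 44/65)
obs 3: x=3 → posterior Normal(40/81, 44/81)
obs 4: x=5/2 → posterior Normal(80/97, 44/97)
obs 5: x=5/2 → posterior Normal(120/113, 44/113)
obs 6: x=-2 → posterior Normal(88/129, 44/129)
obs 7: x=0 → posterior Normal(88/145, 44/145)
obs 8: x=-6 → posterior Normal(-8/161, 44/161)
obs 9: x=10 → posterior Normal(152/177, 44/177)
obs 10: x=-5/2 → posterior Normal(112/193, 44/193)
obs 11: x=8 → posterior Normal(240/209, 4/19)

k = 3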